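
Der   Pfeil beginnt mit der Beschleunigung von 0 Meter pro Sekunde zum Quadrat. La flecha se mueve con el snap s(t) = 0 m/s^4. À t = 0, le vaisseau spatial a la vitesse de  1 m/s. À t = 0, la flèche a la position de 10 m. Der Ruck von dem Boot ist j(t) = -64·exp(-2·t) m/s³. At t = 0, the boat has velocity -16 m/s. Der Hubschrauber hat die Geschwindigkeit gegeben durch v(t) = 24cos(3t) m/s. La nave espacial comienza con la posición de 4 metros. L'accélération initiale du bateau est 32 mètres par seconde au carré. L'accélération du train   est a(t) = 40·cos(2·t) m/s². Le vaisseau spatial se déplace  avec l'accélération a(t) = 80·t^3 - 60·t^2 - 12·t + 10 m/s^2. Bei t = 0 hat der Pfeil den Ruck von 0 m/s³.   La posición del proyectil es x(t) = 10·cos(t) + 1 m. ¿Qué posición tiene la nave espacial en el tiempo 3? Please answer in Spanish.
Necesitamos integrar nuestra ecuación de la aceleración a(t) = 80·t^3 - 60·t^2 - 12·t + 10 2 veces. Tomando ∫a(t)dt y aplicando v(0) = 1, encontramos v(t) = 20·t^4 - 20·t^3 - 6·t^2 + 10·t + 1. La antiderivada de la velocidad es la posición. Usando x(0) = 4, obtenemos x(t) = 4·t^5 - 5·t^4 - 2·t^3 + 5·t^2 + t + 4. De la ecuación de la posición x(t) = 4·t^5 - 5·t^4 - 2·t^3 + 5·t^2 + t + 4, sustituimos t = 3 para obtener x = 565.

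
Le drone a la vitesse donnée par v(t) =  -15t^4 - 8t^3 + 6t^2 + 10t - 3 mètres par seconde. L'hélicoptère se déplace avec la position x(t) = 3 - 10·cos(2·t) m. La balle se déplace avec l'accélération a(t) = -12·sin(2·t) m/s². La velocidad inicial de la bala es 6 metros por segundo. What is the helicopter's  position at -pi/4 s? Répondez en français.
Nous avons la position x(t) = 3 - 10·cos(2·t). En substituant t = -pi/4: x(-pi/4) = 3.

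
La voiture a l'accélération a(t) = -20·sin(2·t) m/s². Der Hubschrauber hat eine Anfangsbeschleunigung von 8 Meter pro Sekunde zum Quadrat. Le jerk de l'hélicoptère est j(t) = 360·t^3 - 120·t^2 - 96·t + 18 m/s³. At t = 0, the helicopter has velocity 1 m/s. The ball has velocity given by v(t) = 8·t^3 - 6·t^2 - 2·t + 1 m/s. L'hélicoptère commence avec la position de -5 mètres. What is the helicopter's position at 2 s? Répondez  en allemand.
Ausgehend von dem Ruck j(t) = 360·t^3 - 120·t^2 - 96·t + 18, nehmen wir 3 Integrale. Durch Integration von dem Ruck und Verwendung der Anfangsbedingung a(0) = 8, erhalten wir a(t) = 90·t^4 - 40·t^3 - 48·t^2 + 18·t + 8. Das Integral von der Beschleunigung, mit v(0) = 1, ergibt die Geschwindigkeit: v(t) = 18·t^5 - 10·t^4 - 16·t^3 + 9·t^2 + 8·t + 1. Durch Integration von der Geschwindigkeit und Verwendung der Anfangsbedingung x(0) = -5, erhalten wir x(t) = 3·t^6 - 2·t^5 - 4·t^4 + 3·t^3 + 4·t^2 + t - 5. Wir haben die Position x(t) = 3·t^6 - 2·t^5 - 4·t^4 + 3·t^3 + 4·t^2 + t - 5. Durch Einsetzen von t = 2: x(2) = 101.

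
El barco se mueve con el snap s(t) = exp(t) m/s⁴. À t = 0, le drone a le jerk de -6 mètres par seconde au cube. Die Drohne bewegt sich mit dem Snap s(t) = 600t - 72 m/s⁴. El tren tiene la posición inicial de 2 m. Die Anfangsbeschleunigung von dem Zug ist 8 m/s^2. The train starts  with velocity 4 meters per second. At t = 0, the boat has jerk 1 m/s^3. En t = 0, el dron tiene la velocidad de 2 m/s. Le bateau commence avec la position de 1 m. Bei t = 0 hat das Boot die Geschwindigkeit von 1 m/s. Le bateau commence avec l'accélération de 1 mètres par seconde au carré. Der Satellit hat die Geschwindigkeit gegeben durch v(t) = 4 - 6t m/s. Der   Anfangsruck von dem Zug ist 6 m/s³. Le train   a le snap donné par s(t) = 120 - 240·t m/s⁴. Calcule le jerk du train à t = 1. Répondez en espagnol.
Para resolver esto, necesitamos tomar 1 integral de nuestra ecuación del snap s(t) = 120 - 240·t. La integral del snap es la sacudida. Usando j(0) = 6, obtenemos j(t) = -120·t^2 + 120·t + 6. Tenemos la sacudida j(t) = -120·t^2 + 120·t + 6. Sustituyendo t = 1: j(1) = 6.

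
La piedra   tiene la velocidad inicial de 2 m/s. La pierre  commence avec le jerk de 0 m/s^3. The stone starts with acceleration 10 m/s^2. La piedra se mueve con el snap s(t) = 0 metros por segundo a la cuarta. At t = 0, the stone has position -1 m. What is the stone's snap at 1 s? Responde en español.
Usando s(t) = 0 y sustituyendo t = 1, encontramos s = 0.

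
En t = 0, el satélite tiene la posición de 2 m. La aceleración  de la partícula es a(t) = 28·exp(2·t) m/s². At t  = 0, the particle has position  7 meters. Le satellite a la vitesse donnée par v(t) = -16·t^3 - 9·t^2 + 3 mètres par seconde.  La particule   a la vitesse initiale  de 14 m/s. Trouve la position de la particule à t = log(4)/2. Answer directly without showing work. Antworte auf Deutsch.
Die Position bei t = log(4)/2 ist x = 28.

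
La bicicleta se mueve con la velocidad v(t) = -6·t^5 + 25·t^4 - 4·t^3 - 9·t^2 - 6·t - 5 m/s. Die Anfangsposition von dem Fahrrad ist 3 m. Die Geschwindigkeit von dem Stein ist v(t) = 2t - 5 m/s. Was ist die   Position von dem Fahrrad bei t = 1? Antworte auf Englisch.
We must find the integral of our velocity equation v(t) = -6·t^5 + 25·t^4 - 4·t^3 - 9·t^2 - 6·t - 5 1 time. Finding the integral of v(t) and using x(0) = 3: x(t) = -t^6 + 5·t^5 - t^4 - 3·t^3 - 3·t^2 - 5·t + 3. From the given position equation x(t) = -t^6 + 5·t^5 - t^4 - 3·t^3 - 3·t^2 - 5·t + 3, we substitute t = 1 to get x = -5.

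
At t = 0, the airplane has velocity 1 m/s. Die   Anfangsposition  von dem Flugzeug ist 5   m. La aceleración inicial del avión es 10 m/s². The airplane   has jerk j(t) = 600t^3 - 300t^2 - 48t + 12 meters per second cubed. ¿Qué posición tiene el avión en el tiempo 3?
Para resolver esto, necesitamos tomar 3 antiderivadas de nuestra ecuación de la sacudida j(t) = 600·t^3 - 300·t^2 - 48·t + 12. Tomando ∫j(t)dt y aplicando a(0) = 10, encontramos a(t) = 150·t^4 - 100·t^3 - 24·t^2 + 12·t + 10. La antiderivada de la aceleración, con v(0) = 1, da la velocidad: v(t) = 30·t^5 - 25·t^4 - 8·t^3 + 6·t^2 + 10·t + 1. Integrando la velocidad y usando la condición inicial x(0) = 5, obtenemos x(t) = 5·t^6 - 5·t^5 - 2·t^4 + 2·t^3 + 5·t^2 + t + 5. Usando x(t) = 5·t^6 - 5·t^5 - 2·t^4 + 2·t^3 + 5·t^2 + t + 5 y sustituyendo t = 3, encontramos x = 2375.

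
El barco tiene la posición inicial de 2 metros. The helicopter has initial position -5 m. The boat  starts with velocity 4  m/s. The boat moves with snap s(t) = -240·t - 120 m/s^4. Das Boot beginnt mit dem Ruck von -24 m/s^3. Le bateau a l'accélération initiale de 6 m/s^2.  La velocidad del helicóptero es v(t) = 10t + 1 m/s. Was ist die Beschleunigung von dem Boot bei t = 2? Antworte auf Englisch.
Starting from snap s(t) = -240·t - 120, we take 2 integrals. Taking ∫s(t)dt and applying j(0) = -24, we find j(t) = -120·t^2 - 120·t - 24. The antiderivative of jerk is acceleration. Using a(0) = 6, we get a(t) = -40·t^3 - 60·t^2 - 24·t + 6. We have acceleration a(t) = -40·t^3 - 60·t^2 - 24·t + 6. Substituting t = 2: a(2) = -602.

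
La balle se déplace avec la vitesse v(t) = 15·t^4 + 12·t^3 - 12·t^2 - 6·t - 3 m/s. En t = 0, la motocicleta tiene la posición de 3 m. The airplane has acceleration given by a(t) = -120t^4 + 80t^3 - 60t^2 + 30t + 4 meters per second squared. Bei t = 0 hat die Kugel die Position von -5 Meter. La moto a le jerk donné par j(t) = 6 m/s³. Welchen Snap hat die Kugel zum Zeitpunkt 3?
Wir müssen unsere Gleichung für die Geschwindigkeit v(t) = 15·t^4 + 12·t^3 - 12·t^2 - 6·t - 3 3-mal ableiten. Die Ableitung von der Geschwindigkeit ergibt die Beschleunigung: a(t) = 60·t^3 + 36·t^2 - 24·t - 6. Durch Ableiten von der Beschleunigung erhalten wir den Ruck: j(t) = 180·t^2 + 72·t - 24. Mit d/dt von j(t) finden wir s(t) = 360·t + 72. Mit s(t) = 360·t + 72 und Einsetzen von t = 3, finden wir s = 1152.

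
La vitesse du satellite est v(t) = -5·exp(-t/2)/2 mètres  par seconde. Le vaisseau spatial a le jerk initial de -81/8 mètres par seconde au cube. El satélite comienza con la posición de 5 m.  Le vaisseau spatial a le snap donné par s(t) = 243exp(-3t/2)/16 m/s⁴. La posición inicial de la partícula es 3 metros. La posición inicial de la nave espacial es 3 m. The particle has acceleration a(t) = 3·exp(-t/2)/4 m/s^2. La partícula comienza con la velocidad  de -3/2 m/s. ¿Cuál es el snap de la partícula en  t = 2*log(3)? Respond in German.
Um dies zu lösen, müssen wir 2 Ableitungen unserer Gleichung für die Beschleunigung a(t) = 3·exp(-t/2)/4 nehmen. Die Ableitung von der Beschleunigung ergibt den Ruck: j(t) = -3·exp(-t/2)/8. Durch Ableiten von dem Ruck erhalten wir den Snap: s(t) = 3·exp(-t/2)/16. Aus der Gleichung für den Snap s(t) = 3·exp(-t/2)/16, setzen wir t = 2*log(3) ein und erhalten s = 1/16.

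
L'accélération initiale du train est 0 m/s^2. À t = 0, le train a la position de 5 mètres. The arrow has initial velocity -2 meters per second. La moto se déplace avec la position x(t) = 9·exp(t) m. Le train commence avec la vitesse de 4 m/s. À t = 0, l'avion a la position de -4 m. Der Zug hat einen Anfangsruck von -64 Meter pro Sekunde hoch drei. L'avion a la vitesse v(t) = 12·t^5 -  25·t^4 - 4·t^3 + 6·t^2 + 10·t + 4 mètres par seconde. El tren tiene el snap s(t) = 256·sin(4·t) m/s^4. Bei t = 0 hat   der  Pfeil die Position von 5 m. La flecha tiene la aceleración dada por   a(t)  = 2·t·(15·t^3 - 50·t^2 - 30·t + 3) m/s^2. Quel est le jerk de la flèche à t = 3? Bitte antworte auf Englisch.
Starting from acceleration a(t) = 2·t·(15·t^3 - 50·t^2 - 30·t + 3), we take 1 derivative. Differentiating acceleration, we get jerk: j(t) = 30·t^3 - 100·t^2 + 2·t·(45·t^2 - 100·t - 30) - 60·t + 6. We have jerk j(t) = 30·t^3 - 100·t^2 + 2·t·(45·t^2 - 100·t - 30) - 60·t + 6. Substituting t = 3: j(3) = 186.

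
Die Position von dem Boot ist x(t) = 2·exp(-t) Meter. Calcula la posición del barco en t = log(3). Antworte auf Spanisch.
Usando x(t) = 2·exp(-t) y sustituyendo t = log(3), encontramos x = 2/3.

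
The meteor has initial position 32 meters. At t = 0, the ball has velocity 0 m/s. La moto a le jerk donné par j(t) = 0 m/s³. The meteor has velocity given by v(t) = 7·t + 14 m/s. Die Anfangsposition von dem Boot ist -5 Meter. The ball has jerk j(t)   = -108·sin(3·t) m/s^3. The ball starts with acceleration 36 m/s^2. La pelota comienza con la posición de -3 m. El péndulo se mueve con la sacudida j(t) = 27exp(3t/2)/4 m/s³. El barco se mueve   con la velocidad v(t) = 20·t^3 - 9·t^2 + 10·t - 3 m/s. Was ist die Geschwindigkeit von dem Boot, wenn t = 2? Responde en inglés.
From the given velocity equation v(t) = 20·t^3 - 9·t^2 + 10·t - 3, we substitute t = 2 to get v = 141.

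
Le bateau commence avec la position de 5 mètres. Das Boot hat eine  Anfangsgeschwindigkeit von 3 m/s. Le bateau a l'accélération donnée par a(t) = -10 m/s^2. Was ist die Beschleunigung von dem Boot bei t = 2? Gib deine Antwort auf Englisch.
We have acceleration a(t) = -10. Substituting t = 2: a(2) = -10.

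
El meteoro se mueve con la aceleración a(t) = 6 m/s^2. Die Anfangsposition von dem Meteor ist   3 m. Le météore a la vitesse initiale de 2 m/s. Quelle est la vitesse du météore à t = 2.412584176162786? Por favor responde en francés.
En partant de l'accélération a(t) = 6, nous prenons 1 intégrale. L'intégrale de l'accélération est la vitesse. En utilisant v(0) = 2, nous obtenons v(t) = 6·t + 2. Nous avons la vitesse v(t) = 6·t + 2. En substituant t = 2.412584176162786: v(2.412584176162786) = 16.4755050569767.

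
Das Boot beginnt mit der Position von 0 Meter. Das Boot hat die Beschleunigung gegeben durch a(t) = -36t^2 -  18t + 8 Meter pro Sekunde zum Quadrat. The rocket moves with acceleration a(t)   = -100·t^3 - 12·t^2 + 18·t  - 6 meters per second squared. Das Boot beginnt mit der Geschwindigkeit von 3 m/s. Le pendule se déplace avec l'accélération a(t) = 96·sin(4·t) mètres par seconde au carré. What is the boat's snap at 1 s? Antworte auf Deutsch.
Wir müssen unsere Gleichung für die Beschleunigung a(t) = -36·t^2 - 18·t + 8 2-mal ableiten. Durch Ableiten von der Beschleunigung erhalten wir den Ruck: j(t) = -72·t - 18. Mit d/dt von j(t) finden wir s(t) = -72. Aus der Gleichung für den Snap s(t) = -72, setzen wir t = 1 ein und erhalten s = -72.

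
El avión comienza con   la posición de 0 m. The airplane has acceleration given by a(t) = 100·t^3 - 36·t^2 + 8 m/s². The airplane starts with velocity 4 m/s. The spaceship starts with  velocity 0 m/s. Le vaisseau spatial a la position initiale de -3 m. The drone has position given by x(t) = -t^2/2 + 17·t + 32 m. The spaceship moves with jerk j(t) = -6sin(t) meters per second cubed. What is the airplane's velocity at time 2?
To find the answer, we compute 1 integral of a(t) = 100·t^3 - 36·t^2 + 8. The integral of acceleration is velocity. Using v(0) = 4, we get v(t) = 25·t^4 - 12·t^3 + 8·t + 4. Using v(t) = 25·t^4 - 12·t^3 + 8·t + 4 and substituting t = 2, we find v = 324.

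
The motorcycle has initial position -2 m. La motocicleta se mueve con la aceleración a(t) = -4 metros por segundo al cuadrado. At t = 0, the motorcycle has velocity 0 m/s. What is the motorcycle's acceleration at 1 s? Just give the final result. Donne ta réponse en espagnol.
a(1) = -4.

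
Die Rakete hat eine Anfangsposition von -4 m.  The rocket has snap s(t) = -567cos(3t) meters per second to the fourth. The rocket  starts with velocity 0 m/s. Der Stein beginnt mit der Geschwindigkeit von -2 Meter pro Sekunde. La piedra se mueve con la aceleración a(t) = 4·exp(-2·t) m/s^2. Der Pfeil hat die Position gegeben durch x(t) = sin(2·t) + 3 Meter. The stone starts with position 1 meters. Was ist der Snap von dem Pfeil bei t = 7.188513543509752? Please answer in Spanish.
Partiendo de la posición x(t) = sin(2·t) + 3, tomamos 4 derivadas. La derivada de la posición da la velocidad: v(t) = 2·cos(2·t). La derivada de la velocidad da la aceleración: a(t) = -4·sin(2·t). La derivada de la aceleración da la sacudida: j(t) = -8·cos(2·t). La derivada de la sacudida da el snap: s(t) = 16·sin(2·t). Tenemos el snap s(t) = 16·sin(2·t). Sustituyendo t = 7.188513543509752: s(7.188513543509752) = 15.5419393447638.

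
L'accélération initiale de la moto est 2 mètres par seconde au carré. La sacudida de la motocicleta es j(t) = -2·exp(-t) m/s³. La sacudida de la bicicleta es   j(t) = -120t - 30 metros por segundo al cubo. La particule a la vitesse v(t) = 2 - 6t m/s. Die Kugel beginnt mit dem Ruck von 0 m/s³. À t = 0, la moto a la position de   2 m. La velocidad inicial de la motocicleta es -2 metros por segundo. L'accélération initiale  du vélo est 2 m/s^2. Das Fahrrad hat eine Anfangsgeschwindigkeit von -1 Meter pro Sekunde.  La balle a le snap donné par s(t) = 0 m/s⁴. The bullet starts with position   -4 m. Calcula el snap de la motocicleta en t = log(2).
Debemos derivar nuestra ecuación de la sacudida j(t) = -2·exp(-t) 1 vez. La derivada de la sacudida da el snap: s(t) = 2·exp(-t). Usando s(t) = 2·exp(-t) y sustituyendo t = log(2), encontramos s = 1.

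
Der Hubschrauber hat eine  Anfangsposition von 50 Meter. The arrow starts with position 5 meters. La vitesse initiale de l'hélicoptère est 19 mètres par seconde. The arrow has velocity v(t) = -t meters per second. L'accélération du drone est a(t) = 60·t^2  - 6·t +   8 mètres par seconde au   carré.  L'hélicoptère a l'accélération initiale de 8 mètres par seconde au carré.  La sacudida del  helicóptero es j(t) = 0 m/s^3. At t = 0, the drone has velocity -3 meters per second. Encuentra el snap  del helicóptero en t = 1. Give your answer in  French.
Nous devons dériver notre équation du jerk j(t) = 0 1 fois. En prenant d/dt de j(t), nous trouvons s(t) = 0. En utilisant s(t) = 0 et en substituant t = 1, nous trouvons s = 0.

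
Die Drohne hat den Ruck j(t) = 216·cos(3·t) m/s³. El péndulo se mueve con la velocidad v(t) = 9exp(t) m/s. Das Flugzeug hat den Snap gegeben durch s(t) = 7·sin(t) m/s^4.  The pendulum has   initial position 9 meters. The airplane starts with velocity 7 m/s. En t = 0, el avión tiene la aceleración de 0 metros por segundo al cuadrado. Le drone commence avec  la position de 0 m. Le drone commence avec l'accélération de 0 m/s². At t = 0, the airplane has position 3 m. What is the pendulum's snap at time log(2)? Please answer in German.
Ausgehend von der Geschwindigkeit v(t) = 9·exp(t), nehmen wir 3 Ableitungen. Mit d/dt von v(t) finden wir a(t) = 9·exp(t). Durch Ableiten von der Beschleunigung erhalten wir den Ruck: j(t) = 9·exp(t). Mit d/dt von j(t) finden wir s(t) = 9·exp(t). Aus der Gleichung für den Snap s(t) = 9·exp(t), setzen wir t = log(2) ein und erhalten s = 18.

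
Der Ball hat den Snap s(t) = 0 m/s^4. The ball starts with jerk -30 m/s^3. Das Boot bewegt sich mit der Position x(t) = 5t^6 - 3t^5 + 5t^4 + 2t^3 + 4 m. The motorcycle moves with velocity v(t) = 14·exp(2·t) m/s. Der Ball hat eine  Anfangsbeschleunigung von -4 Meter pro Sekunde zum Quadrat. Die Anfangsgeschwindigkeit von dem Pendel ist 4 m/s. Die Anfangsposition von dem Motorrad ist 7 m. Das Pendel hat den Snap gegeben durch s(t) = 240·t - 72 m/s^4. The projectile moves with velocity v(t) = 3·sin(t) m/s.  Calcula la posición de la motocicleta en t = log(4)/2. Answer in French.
Nous devons trouver l'intégrale de notre équation de la vitesse v(t) = 14·exp(2·t) 1 fois. En intégrant la vitesse et en utilisant la condition initiale x(0) = 7, nous obtenons x(t) = 7·exp(2·t). De l'équation de la position x(t) = 7·exp(2·t), nous substituons t = log(4)/2 pour obtenir x = 28.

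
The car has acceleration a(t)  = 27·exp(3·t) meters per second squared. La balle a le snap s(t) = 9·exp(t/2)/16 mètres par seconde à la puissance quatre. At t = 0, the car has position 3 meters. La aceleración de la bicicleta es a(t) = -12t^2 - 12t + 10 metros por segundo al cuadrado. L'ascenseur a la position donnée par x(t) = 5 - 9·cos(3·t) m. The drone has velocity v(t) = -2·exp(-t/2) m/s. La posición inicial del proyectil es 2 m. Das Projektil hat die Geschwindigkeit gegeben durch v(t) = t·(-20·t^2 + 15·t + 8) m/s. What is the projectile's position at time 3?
We must find the antiderivative of our velocity equation v(t) = t·(-20·t^2 + 15·t + 8) 1 time. The integral of velocity is position. Using x(0) = 2, we get x(t) = -5·t^4 + 5·t^3 + 4·t^2 + 2. Using x(t) = -5·t^4 + 5·t^3 + 4·t^2 + 2 and substituting t = 3, we find x = -232.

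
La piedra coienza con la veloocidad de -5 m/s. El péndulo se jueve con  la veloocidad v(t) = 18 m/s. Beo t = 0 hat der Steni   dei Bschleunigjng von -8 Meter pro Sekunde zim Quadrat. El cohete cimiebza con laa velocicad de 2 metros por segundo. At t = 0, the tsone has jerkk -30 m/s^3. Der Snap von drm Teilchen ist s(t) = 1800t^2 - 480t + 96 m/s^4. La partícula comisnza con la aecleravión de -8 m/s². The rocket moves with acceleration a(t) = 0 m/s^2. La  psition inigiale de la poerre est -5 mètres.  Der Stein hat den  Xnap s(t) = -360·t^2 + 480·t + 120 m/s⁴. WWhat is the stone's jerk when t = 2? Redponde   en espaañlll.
Para resolver esto, necesitamos tomar 1 integral de nuestra ecuación del snap s(t) = -360·t^2 + 480·t + 120. La integral del snap, con j(0) = -30, da la sacudida: j(t) = -120·t^3 + 240·t^2 + 120·t - 30. Tenemos la sacudida j(t) = -120·t^3 + 240·t^2 + 120·t - 30. Sustituyendo t = 2: j(2) = 210.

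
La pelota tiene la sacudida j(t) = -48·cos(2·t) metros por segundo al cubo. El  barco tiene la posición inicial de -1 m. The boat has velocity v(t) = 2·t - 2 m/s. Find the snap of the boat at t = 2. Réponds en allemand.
Wir müssen unsere Gleichung für die Geschwindigkeit v(t) = 2·t - 2 3-mal ableiten. Die Ableitung von der Geschwindigkeit ergibt die Beschleunigung: a(t) = 2. Die Ableitung von der Beschleunigung ergibt den Ruck: j(t) = 0. Mit d/dt von j(t) finden wir s(t) = 0. Aus der Gleichung für den Snap s(t) = 0, setzen wir t = 2 ein und erhalten s = 0.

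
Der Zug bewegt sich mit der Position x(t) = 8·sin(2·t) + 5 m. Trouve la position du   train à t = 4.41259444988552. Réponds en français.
En utilisant x(t) = 8·sin(2·t) + 5 et en substituant t = 4.41259444988552, nous trouvons x = 9.51442610508100.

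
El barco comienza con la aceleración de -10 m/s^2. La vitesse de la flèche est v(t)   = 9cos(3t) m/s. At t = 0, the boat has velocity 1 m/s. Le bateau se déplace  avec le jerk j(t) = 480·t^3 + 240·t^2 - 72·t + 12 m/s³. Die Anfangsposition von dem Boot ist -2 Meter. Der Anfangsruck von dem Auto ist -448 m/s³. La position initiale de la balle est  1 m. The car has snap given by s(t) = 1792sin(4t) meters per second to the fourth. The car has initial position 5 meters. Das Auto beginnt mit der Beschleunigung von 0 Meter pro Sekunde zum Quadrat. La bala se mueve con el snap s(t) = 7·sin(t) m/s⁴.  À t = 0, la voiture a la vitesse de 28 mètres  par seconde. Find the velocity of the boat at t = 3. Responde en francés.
En partant du jerk j(t) = 480·t^3 + 240·t^2 - 72·t + 12, nous prenons 2 primitives. L'intégrale du jerk est l'accélération. En utilisant a(0) = -10, nous obtenons a(t) = 120·t^4 + 80·t^3 - 36·t^2 + 12·t - 10. En prenant ∫a(t)dt et en appliquant v(0) = 1, nous trouvons v(t) = 24·t^5 + 20·t^4 - 12·t^3 + 6·t^2 - 10·t + 1. En utilisant v(t) = 24·t^5 + 20·t^4 - 12·t^3 + 6·t^2 - 10·t + 1 et en substituant t = 3, nous trouvons v = 7153.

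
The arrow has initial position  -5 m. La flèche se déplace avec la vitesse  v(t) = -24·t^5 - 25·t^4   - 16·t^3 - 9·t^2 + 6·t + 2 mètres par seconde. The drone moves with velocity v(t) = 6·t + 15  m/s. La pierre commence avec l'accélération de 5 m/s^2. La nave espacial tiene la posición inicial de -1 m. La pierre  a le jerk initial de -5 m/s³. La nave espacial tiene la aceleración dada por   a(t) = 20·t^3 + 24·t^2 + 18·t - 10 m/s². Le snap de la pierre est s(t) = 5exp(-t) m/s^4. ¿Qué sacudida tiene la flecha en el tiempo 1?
Debemos derivar nuestra ecuación de la velocidad v(t) = -24·t^5 - 25·t^4 - 16·t^3 - 9·t^2 + 6·t + 2 2 veces. Derivando la velocidad, obtenemos la aceleración: a(t) = -120·t^4 - 100·t^3 - 48·t^2 - 18·t + 6. Derivando la aceleración, obtenemos la sacudida: j(t) = -480·t^3 - 300·t^2 - 96·t - 18. Tenemos la sacudida j(t) = -480·t^3 - 300·t^2 - 96·t - 18. Sustituyendo t = 1: j(1) = -894.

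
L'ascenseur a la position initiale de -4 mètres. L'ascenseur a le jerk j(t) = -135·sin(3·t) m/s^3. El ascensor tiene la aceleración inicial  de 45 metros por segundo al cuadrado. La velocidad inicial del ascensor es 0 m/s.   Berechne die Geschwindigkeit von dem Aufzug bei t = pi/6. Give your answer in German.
Wir müssen die Stammfunktion unserer Gleichung für den Ruck j(t) = -135·sin(3·t) 2-mal finden. Die Stammfunktion von dem Ruck ist die Beschleunigung. Mit a(0) = 45 erhalten wir a(t) = 45·cos(3·t). Mit ∫a(t)dt und Anwendung von v(0) = 0, finden wir v(t) = 15·sin(3·t). Aus der Gleichung für die Geschwindigkeit v(t) = 15·sin(3·t), setzen wir t = pi/6 ein und erhalten v = 15.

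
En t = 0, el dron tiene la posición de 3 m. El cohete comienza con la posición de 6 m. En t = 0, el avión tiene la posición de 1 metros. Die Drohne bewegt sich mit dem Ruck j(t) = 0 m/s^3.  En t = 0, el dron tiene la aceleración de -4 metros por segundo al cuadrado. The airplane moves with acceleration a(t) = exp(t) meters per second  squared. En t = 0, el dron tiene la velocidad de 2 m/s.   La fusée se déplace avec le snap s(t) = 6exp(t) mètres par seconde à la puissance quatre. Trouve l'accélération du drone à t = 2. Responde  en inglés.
To find the answer, we compute 1 antiderivative of j(t) = 0. Taking ∫j(t)dt and applying a(0) = -4, we find a(t) = -4. From the given acceleration equation a(t) = -4, we substitute t = 2 to get a = -4.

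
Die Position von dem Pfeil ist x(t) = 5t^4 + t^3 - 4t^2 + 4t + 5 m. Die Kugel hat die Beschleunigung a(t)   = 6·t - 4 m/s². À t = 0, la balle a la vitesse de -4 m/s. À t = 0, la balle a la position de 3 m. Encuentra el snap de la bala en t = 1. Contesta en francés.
Nous devons dériver notre équation de l'accélération a(t) = 6·t - 4 2 fois. En prenant d/dt de a(t), nous trouvons j(t) = 6. La dérivée du jerk donne le snap: s(t) = 0. Nous avons le snap s(t) = 0. En substituant t = 1: s(1) = 0.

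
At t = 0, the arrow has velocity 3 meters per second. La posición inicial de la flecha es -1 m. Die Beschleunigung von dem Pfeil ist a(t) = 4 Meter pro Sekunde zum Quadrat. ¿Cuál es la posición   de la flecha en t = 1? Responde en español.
Debemos encontrar la integral de nuestra ecuación de la aceleración a(t) = 4 2 veces. Tomando ∫a(t)dt y aplicando v(0) = 3, encontramos v(t) = 4·t + 3. Integrando la velocidad y usando la condición inicial x(0) = -1, obtenemos x(t) = 2·t^2 + 3·t - 1. Tenemos la posición x(t) = 2·t^2 + 3·t - 1. Sustituyendo t = 1: x(1) = 4.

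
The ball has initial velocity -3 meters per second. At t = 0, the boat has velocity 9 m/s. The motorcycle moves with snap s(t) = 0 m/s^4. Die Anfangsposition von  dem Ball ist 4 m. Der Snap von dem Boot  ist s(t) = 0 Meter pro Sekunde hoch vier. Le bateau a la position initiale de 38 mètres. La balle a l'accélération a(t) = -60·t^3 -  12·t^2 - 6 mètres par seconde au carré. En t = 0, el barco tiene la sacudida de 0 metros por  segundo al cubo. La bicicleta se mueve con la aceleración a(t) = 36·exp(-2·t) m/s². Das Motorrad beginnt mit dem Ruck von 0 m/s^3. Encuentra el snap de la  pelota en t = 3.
Para resolver esto, necesitamos tomar 2 derivadas de nuestra ecuación de la aceleración a(t) = -60·t^3 - 12·t^2 - 6. Derivando la aceleración, obtenemos la sacudida: j(t) = -180·t^2 - 24·t. Derivando la sacudida, obtenemos el snap: s(t) = -360·t - 24. Tenemos el snap s(t) = -360·t - 24. Sustituyendo t = 3: s(3) = -1104.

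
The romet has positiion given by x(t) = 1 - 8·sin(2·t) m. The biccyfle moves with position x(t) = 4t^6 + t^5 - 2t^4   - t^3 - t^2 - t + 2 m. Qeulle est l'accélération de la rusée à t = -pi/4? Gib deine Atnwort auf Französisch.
Nous devons dériver notre équation de la position x(t) = 1 - 8·sin(2·t) 2 fois. En prenant d/dt de x(t), nous trouvons v(t) = -16·cos(2·t). En prenant d/dt de v(t), nous trouvons a(t) = 32·sin(2·t). Nous avons l'accélération a(t) = 32·sin(2·t). En substituant t = -pi/4: a(-pi/4) = -32.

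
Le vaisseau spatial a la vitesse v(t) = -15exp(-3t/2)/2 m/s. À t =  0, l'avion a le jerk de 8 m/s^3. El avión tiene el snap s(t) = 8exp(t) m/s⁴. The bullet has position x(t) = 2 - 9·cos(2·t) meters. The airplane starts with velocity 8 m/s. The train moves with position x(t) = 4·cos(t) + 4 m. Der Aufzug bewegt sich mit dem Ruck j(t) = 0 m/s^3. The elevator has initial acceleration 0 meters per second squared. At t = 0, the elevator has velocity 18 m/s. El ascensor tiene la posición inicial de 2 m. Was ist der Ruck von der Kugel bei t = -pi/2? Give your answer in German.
Wir müssen unsere Gleichung für die Position x(t) = 2 - 9·cos(2·t) 3-mal ableiten. Mit d/dt von x(t) finden wir v(t) = 18·sin(2·t). Die Ableitung von der Geschwindigkeit ergibt die Beschleunigung: a(t) = 36·cos(2·t). Durch Ableiten von der Beschleunigung erhalten wir den Ruck: j(t) = -72·sin(2·t). Mit j(t) = -72·sin(2·t) und Einsetzen von t = -pi/2, finden wir j = 0.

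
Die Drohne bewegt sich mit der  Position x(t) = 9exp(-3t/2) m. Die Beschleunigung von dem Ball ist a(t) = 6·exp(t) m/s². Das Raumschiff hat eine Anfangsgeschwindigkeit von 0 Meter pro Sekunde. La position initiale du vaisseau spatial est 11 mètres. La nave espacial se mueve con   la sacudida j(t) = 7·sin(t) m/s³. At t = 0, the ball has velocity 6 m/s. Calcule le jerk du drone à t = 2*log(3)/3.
En partant de la position x(t) = 9·exp(-3·t/2), nous prenons 3 dérivées. En dérivant la position, nous obtenons la vitesse: v(t) = -27·exp(-3·t/2)/2. La dérivée de la vitesse donne l'accélération: a(t) = 81·exp(-3·t/2)/4. La dérivée de l'accélération donne le jerk: j(t) = -243·exp(-3·t/2)/8. De l'équation du jerk j(t) = -243·exp(-3·t/2)/8, nous substituons t = 2*log(3)/3 pour obtenir j = -81/8.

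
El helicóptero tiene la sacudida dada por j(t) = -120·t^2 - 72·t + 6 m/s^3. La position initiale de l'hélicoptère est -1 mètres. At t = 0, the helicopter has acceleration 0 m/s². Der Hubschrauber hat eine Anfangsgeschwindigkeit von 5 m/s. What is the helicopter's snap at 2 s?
To solve this, we need to take 1 derivative of our jerk equation j(t) = -120·t^2 - 72·t + 6. Taking d/dt of j(t), we find s(t) = -240·t - 72. From the given snap equation s(t) = -240·t - 72, we substitute t = 2 to get s = -552.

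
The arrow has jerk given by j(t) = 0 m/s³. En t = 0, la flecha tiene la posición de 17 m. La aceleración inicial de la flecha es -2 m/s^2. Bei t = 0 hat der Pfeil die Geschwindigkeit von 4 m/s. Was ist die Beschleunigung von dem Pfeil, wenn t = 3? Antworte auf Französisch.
Nous devons trouver la primitive de notre équation du jerk j(t) = 0 1 fois. La primitive du jerk, avec a(0) = -2, donne l'accélération: a(t) = -2. Nous avons l'accélération a(t) = -2. En substituant t = 3: a(3) = -2.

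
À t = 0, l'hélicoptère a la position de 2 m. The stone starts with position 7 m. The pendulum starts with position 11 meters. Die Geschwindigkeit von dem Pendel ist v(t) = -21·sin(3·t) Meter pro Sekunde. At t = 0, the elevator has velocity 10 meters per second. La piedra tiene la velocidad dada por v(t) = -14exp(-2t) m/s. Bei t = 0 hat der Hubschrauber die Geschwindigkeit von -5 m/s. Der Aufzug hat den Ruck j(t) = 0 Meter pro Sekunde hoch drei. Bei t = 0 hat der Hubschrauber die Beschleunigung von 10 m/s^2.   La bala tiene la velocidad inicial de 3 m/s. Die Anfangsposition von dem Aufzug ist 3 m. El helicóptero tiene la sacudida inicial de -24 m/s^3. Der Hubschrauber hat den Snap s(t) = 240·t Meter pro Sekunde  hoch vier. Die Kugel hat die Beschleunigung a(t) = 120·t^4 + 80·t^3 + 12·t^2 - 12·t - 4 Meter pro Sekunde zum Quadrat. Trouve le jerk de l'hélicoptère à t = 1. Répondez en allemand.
Wir müssen das Integral unserer Gleichung für den Snap s(t) = 240·t 1-mal finden. Durch Integration von dem Snap und Verwendung der Anfangsbedingung j(0) = -24, erhalten wir j(t) = 120·t^2 - 24. Wir haben den Ruck j(t) = 120·t^2 - 24. Durch Einsetzen von t = 1: j(1) = 96.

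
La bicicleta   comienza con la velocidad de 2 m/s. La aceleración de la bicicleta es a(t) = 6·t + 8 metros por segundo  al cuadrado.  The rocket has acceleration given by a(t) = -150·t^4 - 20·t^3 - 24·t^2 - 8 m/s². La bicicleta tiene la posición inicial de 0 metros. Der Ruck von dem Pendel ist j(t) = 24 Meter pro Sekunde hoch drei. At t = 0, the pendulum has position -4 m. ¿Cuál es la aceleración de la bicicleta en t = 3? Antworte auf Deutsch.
Mit a(t) = 6·t + 8 und Einsetzen von t = 3, finden wir a = 26.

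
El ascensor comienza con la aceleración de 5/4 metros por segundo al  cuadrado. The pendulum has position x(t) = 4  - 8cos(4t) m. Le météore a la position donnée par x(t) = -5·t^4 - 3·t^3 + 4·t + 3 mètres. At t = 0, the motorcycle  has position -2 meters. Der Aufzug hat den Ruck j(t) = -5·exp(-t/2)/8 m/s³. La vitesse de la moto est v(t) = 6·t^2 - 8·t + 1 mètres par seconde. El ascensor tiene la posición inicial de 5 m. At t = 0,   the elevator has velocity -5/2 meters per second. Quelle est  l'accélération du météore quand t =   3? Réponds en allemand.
Ausgehend von der Position x(t) = -5·t^4 - 3·t^3 + 4·t + 3, nehmen wir 2 Ableitungen. Mit d/dt von x(t) finden wir v(t) = -20·t^3 - 9·t^2 + 4. Mit d/dt von v(t) finden wir a(t) = -60·t^2 - 18·t. Wir haben die Beschleunigung a(t) = -60·t^2 - 18·t. Durch Einsetzen von t = 3: a(3) = -594.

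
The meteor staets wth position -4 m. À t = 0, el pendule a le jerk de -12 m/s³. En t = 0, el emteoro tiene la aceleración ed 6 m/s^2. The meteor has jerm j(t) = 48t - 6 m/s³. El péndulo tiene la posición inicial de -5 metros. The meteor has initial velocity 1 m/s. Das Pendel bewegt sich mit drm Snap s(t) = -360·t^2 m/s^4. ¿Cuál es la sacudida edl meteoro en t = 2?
Usando j(t) = 48·t - 6 y sustituyendo t = 2, encontramos j = 90.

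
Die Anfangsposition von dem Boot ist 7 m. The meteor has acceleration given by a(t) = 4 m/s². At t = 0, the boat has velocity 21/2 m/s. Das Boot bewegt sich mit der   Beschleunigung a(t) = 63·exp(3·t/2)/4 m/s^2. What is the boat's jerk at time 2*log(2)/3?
Starting from acceleration a(t) = 63·exp(3·t/2)/4, we take 1 derivative. Differentiating acceleration, we get jerk: j(t) = 189·exp(3·t/2)/8. Using j(t) = 189·exp(3·t/2)/8 and substituting t = 2*log(2)/3, we find j = 189/4.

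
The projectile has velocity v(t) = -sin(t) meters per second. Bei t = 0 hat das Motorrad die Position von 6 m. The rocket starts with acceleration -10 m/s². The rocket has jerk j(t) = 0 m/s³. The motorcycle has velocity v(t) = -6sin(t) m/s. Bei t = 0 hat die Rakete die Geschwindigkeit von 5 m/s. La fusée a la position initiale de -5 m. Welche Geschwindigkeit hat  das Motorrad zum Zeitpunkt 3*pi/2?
Wir haben die Geschwindigkeit v(t) = -6·sin(t). Durch Einsetzen von t = 3*pi/2: v(3*pi/2) = 6.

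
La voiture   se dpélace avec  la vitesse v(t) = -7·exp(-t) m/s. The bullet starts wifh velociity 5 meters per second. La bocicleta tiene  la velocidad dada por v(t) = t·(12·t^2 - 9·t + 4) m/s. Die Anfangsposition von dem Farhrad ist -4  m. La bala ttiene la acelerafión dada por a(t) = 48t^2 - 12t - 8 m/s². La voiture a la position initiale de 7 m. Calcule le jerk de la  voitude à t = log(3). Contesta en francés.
Pour résoudre ceci, nous devons prendre 2 dérivées de notre équation de la vitesse v(t) = -7·exp(-t). En dérivant la vitesse, nous obtenons l'accélération: a(t) = 7·exp(-t). En prenant d/dt de a(t), nous trouvons j(t) = -7·exp(-t). En utilisant j(t) = -7·exp(-t) et en substituant t = log(3), nous trouvons j = -7/3.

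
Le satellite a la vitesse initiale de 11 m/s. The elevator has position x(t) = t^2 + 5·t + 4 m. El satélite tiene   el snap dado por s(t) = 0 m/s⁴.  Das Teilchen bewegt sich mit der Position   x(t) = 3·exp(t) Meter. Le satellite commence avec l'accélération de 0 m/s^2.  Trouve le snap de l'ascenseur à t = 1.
Pour résoudre ceci, nous devons prendre 4 dérivées de notre équation de la position x(t) = t^2 + 5·t + 4. La dérivée de la position donne la vitesse: v(t) = 2·t + 5. La dérivée de la vitesse donne l'accélération: a(t) = 2. La dérivée de l'accélération donne le jerk: j(t) = 0. En dérivant le jerk, nous obtenons le snap: s(t) = 0. En utilisant s(t) = 0 et en substituant t = 1, nous trouvons s = 0.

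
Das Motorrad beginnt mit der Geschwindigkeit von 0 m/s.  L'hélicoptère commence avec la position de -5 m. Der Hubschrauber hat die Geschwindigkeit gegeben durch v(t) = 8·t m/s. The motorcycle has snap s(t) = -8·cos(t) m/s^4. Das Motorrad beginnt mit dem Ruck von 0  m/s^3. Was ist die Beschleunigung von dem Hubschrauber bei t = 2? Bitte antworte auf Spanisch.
Para resolver esto, necesitamos tomar 1 derivada de nuestra ecuación de la velocidad v(t) = 8·t. Tomando d/dt de v(t), encontramos a(t) = 8. De la ecuación de la aceleración a(t) = 8, sustituimos t = 2 para obtener a = 8.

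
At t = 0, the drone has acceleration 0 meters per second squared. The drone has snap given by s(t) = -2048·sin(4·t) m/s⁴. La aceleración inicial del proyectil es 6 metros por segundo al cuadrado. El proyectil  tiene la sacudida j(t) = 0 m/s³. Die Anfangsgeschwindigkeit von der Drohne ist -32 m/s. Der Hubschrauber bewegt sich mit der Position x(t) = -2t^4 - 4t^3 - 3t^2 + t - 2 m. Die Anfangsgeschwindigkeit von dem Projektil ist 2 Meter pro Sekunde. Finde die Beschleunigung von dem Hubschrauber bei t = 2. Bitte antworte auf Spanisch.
Debemos derivar nuestra ecuación de la posición x(t) = -2·t^4 - 4·t^3 - 3·t^2 + t - 2 2 veces. Tomando d/dt de x(t), encontramos v(t) = -8·t^3 - 12·t^2 - 6·t + 1. Derivando la velocidad, obtenemos la aceleración: a(t) = -24·t^2 - 24·t - 6. Usando a(t) = -24·t^2 - 24·t - 6 y sustituyendo t = 2, encontramos a = -150.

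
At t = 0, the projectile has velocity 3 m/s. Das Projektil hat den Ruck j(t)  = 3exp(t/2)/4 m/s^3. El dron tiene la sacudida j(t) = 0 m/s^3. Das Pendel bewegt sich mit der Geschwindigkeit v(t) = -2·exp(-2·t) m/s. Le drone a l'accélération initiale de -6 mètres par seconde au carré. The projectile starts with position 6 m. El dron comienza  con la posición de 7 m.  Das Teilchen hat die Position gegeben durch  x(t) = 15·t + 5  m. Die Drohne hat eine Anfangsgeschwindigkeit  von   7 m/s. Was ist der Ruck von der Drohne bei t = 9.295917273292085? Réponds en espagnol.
Tenemos la sacudida j(t) = 0. Sustituyendo t = 9.295917273292085: j(9.295917273292085) = 0.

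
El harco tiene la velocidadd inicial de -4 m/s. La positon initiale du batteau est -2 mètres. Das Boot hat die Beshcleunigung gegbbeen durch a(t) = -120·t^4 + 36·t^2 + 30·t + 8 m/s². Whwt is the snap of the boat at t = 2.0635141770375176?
We must differentiate our acceleration equation a(t) = -120·t^4 + 36·t^2 + 30·t + 8 2 times. Differentiating acceleration, we get jerk: j(t) = -480·t^3 + 72·t + 30. The derivative of jerk gives snap: s(t) = 72 - 1440·t^2. From the given snap equation s(t) = 72 - 1440·t^2, we substitute t = 2.0635141770375176 to get s = -6059.65069272215.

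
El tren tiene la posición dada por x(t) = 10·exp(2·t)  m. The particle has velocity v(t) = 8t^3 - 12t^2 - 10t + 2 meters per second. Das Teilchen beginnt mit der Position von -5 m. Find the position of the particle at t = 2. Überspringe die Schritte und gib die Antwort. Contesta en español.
La respuesta es -21.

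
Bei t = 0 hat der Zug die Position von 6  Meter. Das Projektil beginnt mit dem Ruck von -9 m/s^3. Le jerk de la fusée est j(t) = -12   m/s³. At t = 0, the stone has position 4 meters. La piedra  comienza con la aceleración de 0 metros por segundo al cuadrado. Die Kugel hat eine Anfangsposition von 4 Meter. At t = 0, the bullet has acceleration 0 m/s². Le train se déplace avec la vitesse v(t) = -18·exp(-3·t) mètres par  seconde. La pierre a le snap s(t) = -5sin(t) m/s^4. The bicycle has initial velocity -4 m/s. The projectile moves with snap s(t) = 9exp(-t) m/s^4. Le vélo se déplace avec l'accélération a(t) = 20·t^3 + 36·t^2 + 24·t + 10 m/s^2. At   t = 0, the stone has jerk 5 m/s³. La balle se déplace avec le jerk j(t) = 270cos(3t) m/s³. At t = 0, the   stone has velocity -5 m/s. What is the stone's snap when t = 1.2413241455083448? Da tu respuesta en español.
De la ecuación del snap s(t) = -5·sin(t), sustituimos t = 1.2413241455083448 para obtener s = -4.73106623857301.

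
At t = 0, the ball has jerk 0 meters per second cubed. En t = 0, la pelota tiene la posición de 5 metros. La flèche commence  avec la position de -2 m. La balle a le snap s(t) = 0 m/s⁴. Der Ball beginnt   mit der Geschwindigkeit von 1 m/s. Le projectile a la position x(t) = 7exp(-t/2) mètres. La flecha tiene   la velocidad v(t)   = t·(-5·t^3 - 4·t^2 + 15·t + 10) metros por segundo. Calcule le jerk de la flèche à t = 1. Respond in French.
Pour résoudre ceci, nous devons prendre 2 dérivées de notre équation de la vitesse v(t) = t·(-5·t^3 - 4·t^2 + 15·t + 10). En dérivant la vitesse, nous obtenons l'accélération: a(t) = -5·t^3 - 4·t^2 + t·(-15·t^2 - 8·t + 15) + 15·t + 10. En prenant d/dt de a(t), nous trouvons j(t) = -30·t^2 + t·(-30·t - 8) - 16·t + 30. De l'équation du jerk j(t) = -30·t^2 + t·(-30·t - 8) - 16·t + 30, nous substituons t = 1 pour obtenir j = -54.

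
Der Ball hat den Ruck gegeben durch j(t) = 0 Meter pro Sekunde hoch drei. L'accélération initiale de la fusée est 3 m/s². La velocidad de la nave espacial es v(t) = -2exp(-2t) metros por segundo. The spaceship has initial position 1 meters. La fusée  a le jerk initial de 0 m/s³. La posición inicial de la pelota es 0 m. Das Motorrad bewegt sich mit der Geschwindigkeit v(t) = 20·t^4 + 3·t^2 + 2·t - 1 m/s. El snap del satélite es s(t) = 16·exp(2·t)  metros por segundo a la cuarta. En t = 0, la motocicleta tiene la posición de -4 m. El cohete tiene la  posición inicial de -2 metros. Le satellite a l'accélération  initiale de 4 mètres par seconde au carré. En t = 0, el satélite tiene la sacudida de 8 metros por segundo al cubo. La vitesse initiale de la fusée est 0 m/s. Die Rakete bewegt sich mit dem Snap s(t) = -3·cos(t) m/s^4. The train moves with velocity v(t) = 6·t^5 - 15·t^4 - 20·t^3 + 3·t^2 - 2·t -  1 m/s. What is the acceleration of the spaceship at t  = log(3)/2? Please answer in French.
En partant de la vitesse v(t) = -2·exp(-2·t), nous prenons 1 dérivée. La dérivée de la vitesse donne l'accélération: a(t) = 4·exp(-2·t). De l'équation de l'accélération a(t) = 4·exp(-2·t), nous substituons t = log(3)/2 pour obtenir a = 4/3.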